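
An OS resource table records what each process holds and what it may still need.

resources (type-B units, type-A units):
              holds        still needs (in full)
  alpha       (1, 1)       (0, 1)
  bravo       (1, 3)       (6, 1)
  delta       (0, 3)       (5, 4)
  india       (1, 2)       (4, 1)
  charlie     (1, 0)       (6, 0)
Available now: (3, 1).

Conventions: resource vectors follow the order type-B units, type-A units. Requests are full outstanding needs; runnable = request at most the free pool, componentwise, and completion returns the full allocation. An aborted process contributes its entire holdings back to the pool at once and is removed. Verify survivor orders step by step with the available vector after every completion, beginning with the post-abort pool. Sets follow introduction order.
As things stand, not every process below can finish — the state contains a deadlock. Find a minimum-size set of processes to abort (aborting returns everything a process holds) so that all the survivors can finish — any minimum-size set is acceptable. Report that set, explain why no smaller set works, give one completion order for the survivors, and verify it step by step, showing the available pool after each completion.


The answer: abort charlie.
Key observation: bravo had no path to completion before; after the abort of charlie ((1, 0) returned), step 3 is where it fits.
Why nothing smaller works: aborting no one leaves the state deadlocked as given.
The survivors complete as alpha, india, bravo, delta. Walking it through (starting from the post-abort pool):
  pool = (4, 1)
  alpha needs (0, 1) <= (4, 1) -> finishes; pool += (1, 1) = (5, 2)
  india needs (4, 1) <= (5, 2) -> finishes; pool += (1, 2) = (6, 4)
  bravo needs (6, 1) <= (6, 4) -> finishes; pool += (1, 3) = (7, 7)
  delta needs (5, 4) <= (7, 7) -> finishes; pool += (0, 3) = (7, 10)


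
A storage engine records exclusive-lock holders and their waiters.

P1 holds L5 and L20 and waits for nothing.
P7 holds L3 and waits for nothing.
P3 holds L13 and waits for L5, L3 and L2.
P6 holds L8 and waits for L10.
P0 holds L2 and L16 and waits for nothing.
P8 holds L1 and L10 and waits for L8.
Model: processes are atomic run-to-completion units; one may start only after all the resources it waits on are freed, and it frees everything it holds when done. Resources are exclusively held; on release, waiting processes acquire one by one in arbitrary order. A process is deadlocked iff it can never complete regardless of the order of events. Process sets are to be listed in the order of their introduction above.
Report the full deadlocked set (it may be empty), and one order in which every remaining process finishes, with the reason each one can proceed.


Deadlocked: P6 and P8.
Key observation: along P6 -> P8 -> P6, each member waits on what the next one holds — a deadlock; no other process is dragged down with it.
One completion order for the rest: P7, P0, P1, P3.
Walking it through:
  run P7 (it waits on nothing); releases L3
  run P0 (it waits on nothing); releases L2 and L16
  run P1 (it waits on nothing); releases L5 and L20
  run P3 (all its waits — L5, L3 and L2 — are resolved); releases L13


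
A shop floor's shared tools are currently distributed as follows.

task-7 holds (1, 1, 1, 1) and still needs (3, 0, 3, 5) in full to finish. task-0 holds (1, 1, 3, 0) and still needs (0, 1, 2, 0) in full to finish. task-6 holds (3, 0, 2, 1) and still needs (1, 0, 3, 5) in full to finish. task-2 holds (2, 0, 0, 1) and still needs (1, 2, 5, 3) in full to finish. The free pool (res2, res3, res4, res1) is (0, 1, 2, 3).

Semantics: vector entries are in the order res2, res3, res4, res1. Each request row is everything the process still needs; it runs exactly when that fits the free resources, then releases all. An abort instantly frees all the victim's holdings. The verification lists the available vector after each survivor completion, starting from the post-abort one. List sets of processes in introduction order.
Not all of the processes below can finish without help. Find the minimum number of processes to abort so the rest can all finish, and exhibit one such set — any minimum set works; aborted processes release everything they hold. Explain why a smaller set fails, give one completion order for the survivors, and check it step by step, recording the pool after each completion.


Minimum abort set: task-6.
Key observation: the deadlocked task-7 becomes finishable only because task-6 released (3, 0, 2, 1); it completes at step 3 below.
No smaller set exists: with zero aborts the deadlock remains.
The survivors complete as task-0, task-2, task-7. Step-by-step check (starting from the post-abort pool):
  pool = (3, 1, 4, 4)
  task-0 needs (0, 1, 2, 0) <= (3, 1, 4, 4) -> finishes; pool += (1, 1, 3, 0) = (4, 2, 7, 4)
  task-2 needs (1, 2, 5, 3) <= (4, 2, 7, 4) -> finishes; pool += (2, 0, 0, 1) = (6, 2, 7, 5)
  task-7 needs (3, 0, 3, 5) <= (6, 2, 7, 5) -> finishes; pool += (1, 1, 1, 1) = (7, 3, 8, 6)


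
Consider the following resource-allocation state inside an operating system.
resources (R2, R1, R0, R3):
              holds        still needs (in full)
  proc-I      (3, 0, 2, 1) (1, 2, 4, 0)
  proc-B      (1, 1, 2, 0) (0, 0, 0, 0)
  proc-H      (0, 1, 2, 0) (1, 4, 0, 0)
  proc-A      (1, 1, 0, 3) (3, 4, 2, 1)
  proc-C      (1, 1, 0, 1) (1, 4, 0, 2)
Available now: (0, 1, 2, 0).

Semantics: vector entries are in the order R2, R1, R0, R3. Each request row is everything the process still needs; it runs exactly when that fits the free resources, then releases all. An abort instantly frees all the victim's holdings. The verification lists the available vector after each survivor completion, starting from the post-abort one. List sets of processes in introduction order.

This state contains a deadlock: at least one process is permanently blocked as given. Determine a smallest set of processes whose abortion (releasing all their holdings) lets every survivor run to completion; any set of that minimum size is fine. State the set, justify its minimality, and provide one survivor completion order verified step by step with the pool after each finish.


Abort proc-A and proc-C.
Key observation: before aborting proc-A and proc-C, proc-H was permanently blocked — no order could ever run it; afterwards it completes at step 3.
No one abort is enough; case by case: proc-I alone leaves proc-H blocked (short on R1); proc-B alone leaves proc-H blocked (short on R1); proc-H alone leaves proc-A blocked (short on R1); proc-A alone leaves proc-H blocked (short on R1); proc-C alone leaves proc-H blocked (short on R1).
The survivors complete as proc-B, proc-I, proc-H. Check, step by step (starting from the post-abort pool):
  pool = (2, 3, 2, 4)
  proc-B: need (0, 0, 0, 0) fits (2, 3, 2, 4); releases (1, 1, 2, 0), pool now (3, 4, 4, 4)
  proc-I: need (1, 2, 4, 0) fits (3, 4, 4, 4); releases (3, 0, 2, 1), pool now (6, 4, 6, 5)
  proc-H: need (1, 4, 0, 0) fits (6, 4, 6, 5); releases (0, 1, 2, 0), pool now (6, 5, 8, 5)


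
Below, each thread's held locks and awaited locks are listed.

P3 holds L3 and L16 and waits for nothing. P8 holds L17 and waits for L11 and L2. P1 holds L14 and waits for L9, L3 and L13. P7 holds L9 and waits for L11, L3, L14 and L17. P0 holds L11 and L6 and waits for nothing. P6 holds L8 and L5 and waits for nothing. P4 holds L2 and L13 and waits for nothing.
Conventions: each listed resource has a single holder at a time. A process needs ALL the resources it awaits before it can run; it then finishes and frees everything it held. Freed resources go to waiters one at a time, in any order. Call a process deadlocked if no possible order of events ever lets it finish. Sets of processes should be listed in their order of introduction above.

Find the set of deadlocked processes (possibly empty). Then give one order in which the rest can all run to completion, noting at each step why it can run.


The deadlocked set is P1 and P7.
Key observation: the wait chain closes on itself along P1 -> P7 -> P1; no other process is dragged down with it.
One completion order for the rest: P0, P4, P8, P6, P3.
Check, step by step:
  P0: no waits; runs immediately, freeing L11 and L6
  P4: no waits; runs immediately, freeing L2 and L13
  P8 waits on L11 and L2 — all released -> runs and releases L17
  P6: no waits; runs immediately, freeing L8 and L5
  P3: no waits; runs immediately, freeing L3 and L16


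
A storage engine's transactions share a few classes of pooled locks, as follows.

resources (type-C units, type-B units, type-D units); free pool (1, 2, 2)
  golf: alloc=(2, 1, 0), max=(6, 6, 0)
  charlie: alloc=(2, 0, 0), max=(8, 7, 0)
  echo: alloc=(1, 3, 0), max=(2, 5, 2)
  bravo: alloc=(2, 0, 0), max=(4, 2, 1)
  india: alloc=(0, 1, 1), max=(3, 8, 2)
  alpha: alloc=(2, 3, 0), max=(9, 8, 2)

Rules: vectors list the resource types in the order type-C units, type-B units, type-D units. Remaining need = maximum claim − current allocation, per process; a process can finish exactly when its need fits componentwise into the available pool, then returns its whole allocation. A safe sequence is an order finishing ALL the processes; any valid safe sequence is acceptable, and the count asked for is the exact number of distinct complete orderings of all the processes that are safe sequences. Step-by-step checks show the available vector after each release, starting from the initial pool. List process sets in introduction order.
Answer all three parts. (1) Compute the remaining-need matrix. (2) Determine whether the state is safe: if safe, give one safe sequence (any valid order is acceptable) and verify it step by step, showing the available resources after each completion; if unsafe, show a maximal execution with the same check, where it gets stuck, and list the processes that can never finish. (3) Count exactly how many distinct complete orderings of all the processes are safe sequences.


(1) Need matrix, components ordered type-C units, type-B units, type-D units:
  golf: (4, 5, 0)
  charlie: (6, 7, 0)
  echo: (1, 2, 2)
  bravo: (2, 2, 1)
  india: (3, 7, 1)
  alpha: (7, 5, 2)
(2) The state is UNSAFE.
Key observation: after echo, bravo, golf the pool peaks at (6, 6, 2), and each blocked process is short somewhere: charlie on type-B units; india on type-B units; alpha on type-C units.
Going as far as possible: echo, bravo, golf; after that, nothing fits. Verifying each step:
  pool = (1, 2, 2)
  run echo (needs (1, 2, 2), free (1, 2, 2)); after release of (1, 3, 0) the pool is (2, 5, 2)
  run bravo (needs (2, 2, 1), free (2, 5, 2)); after release of (2, 0, 0) the pool is (4, 5, 2)
  run golf (needs (4, 5, 0), free (4, 5, 2)); after release of (2, 1, 0) the pool is (6, 6, 2)
  blocked: charlie wants (6, 7, 0), pool (6, 6, 2) — not enough type-B units
  blocked: india wants (3, 7, 1), pool (6, 6, 2) — not enough type-B units
  blocked: alpha wants (7, 5, 2), pool (6, 6, 2) — not enough type-C units
Processes that can never finish: charlie, india and alpha.
(3) The exact count: 0 of the possible complete orderings are safe sequences.


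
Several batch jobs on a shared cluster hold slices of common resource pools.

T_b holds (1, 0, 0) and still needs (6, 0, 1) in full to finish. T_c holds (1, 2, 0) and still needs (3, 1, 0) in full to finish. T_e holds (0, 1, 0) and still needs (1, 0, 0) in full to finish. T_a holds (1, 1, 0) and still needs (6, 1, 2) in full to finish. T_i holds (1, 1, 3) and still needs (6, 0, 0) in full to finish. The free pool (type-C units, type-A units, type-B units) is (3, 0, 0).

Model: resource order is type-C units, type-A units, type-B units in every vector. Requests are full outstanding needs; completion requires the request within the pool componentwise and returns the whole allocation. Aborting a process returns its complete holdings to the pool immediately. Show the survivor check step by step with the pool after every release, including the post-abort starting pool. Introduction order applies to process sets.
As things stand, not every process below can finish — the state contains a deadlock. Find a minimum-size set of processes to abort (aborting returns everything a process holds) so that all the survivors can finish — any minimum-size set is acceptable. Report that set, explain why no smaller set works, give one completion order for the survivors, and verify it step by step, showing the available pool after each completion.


Abort T_b and T_a.
Key observation: T_i was stuck for good until T_b and T_a gave back (2, 1, 0); in the order shown it finishes at step 2.
No one abort is enough; case by case: T_b alone leaves T_a blocked (short on type-C units and type-B units); T_c alone leaves T_b blocked (short on type-C units and type-B units); T_e alone leaves T_b blocked (short on type-C units and type-B units); T_a alone leaves T_b blocked (short on type-C units and type-B units); T_i alone leaves T_b blocked (short on type-C units).
The survivors complete as T_c, T_i, T_e. Check, step by step (starting from the post-abort pool):
  pool = (5, 1, 0)
  T_c needs (3, 1, 0) <= (5, 1, 0) -> finishes; pool += (1, 2, 0) = (6, 3, 0)
  T_i needs (6, 0, 0) <= (6, 3, 0) -> finishes; pool += (1, 1, 3) = (7, 4, 3)
  T_e needs (1, 0, 0) <= (7, 4, 3) -> finishes; pool += (0, 1, 0) = (7, 5, 3)


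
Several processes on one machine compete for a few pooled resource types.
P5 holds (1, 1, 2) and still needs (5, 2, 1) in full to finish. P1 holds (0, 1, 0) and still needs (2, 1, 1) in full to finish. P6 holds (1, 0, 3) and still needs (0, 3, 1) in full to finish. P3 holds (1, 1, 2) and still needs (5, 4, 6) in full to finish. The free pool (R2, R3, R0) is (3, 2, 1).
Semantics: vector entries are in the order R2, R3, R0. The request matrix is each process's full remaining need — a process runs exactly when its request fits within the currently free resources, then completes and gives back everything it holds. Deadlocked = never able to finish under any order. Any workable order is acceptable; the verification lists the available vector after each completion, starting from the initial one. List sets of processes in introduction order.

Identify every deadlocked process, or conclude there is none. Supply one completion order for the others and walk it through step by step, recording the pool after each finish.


Deadlocked set: P5 and P3.
Key observation: once P1, P6 finish, the pool peaks at (4, 3, 4) — and every remaining process still needs more R2 than that.
One completion order for the rest: P1, P6. Walking it through:
  pool = (3, 2, 1)
  P1 needs (2, 1, 1) <= (3, 2, 1) -> finishes; pool += (0, 1, 0) = (3, 3, 1)
  P6 needs (0, 3, 1) <= (3, 3, 1) -> finishes; pool += (1, 0, 3) = (4, 3, 4)
The blocked processes can never fit:
  P5 still needs (5, 2, 1) but only (4, 3, 4) is free — short on R2
  P3 still needs (5, 4, 6) but only (4, 3, 4) is free — short on R2, R3 and R0


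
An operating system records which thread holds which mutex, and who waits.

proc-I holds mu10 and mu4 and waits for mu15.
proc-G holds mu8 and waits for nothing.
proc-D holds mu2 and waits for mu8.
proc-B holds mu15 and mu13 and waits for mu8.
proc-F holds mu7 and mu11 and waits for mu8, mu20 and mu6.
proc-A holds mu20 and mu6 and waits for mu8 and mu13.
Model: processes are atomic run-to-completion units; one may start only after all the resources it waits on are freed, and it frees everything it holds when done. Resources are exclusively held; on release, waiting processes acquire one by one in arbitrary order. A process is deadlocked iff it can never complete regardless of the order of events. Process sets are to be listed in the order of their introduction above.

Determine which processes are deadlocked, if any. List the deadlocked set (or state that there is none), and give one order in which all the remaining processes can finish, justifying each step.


The deadlocked set is empty.
Key observation: there is no circular wait here — follow any chain and it reaches a process that is free to run now.
The rest can finish in the order proc-G, proc-D, proc-B, proc-A, proc-I, proc-F.
Walking it through:
  run proc-G (it waits on nothing); releases mu8
  run proc-D (all its waits — mu8 — are resolved); releases mu2
  run proc-B (all its waits — mu8 — are resolved); releases mu15 and mu13
  run proc-A (all its waits — mu8 and mu13 — are resolved); releases mu20 and mu6
  run proc-I (all its waits — mu15 — are resolved); releases mu10 and mu4
  run proc-F (all its waits — mu8, mu20 and mu6 — are resolved); releases mu7 and mu11


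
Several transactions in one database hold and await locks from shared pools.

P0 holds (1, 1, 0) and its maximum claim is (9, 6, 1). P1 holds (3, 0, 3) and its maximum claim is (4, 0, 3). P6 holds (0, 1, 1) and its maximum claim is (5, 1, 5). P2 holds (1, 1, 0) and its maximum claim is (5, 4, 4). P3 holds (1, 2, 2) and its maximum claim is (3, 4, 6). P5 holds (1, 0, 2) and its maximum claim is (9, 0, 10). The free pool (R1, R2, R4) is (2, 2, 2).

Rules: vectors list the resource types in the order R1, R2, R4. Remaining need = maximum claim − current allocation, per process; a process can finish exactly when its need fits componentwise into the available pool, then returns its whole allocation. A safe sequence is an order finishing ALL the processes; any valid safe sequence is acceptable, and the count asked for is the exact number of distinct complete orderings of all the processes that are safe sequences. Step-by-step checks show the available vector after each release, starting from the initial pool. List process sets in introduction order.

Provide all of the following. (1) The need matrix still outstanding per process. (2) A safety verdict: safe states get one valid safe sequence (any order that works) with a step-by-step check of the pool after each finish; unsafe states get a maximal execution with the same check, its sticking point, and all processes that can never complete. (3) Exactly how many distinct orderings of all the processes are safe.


(1) Outstanding need per process (order R1, R2, R4):
  P0: (8, 5, 1)
  P1: (1, 0, 0)
  P6: (5, 0, 4)
  P2: (4, 3, 4)
  P3: (2, 2, 4)
  P5: (8, 0, 8)
(2) UNSAFE.
Key observation: the wall is R1: completing P1, P6, P3, P2 brings the pool only to (7, 6, 8), and all the rest need more.
The run P1, P6, P3, P2 cannot be extended any further. Check, step by step:
  pool = (2, 2, 2)
  run P1 (needs (1, 0, 0), free (2, 2, 2)); after release of (3, 0, 3) the pool is (5, 2, 5)
  run P6 (needs (5, 0, 4), free (5, 2, 5)); after release of (0, 1, 1) the pool is (5, 3, 6)
  run P3 (needs (2, 2, 4), free (5, 3, 6)); after release of (1, 2, 2) the pool is (6, 5, 8)
  run P2 (needs (4, 3, 4), free (6, 5, 8)); after release of (1, 1, 0) the pool is (7, 6, 8)
  P0 cannot run: need (8, 5, 1) vs free (7, 6, 8) (insufficient R1)
  P5 cannot run: need (8, 0, 8) vs free (7, 6, 8) (insufficient R1)
Processes that can never finish: P0 and P5.
(3) Exactly 0 of the possible complete orderings are safe sequences.


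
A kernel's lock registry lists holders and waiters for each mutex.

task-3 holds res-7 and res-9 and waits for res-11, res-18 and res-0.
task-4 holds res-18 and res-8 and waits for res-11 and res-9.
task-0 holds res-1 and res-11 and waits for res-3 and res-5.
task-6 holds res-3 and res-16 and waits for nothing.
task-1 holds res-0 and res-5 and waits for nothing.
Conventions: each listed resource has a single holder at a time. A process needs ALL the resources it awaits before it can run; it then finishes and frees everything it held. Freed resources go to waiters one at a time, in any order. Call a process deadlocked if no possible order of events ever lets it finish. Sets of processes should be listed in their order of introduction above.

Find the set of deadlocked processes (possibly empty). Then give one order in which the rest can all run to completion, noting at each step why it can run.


Deadlocked: task-3 and task-4.
Key observation: the wait chain closes on itself along task-3 -> task-4 -> task-3; no other process is dragged down with it.
One completion order for the rest: task-1, task-6, task-0.
Walking it through:
  task-1: no waits; runs immediately, freeing res-0 and res-5
  task-6: no waits; runs immediately, freeing res-3 and res-16
  task-0: everything it awaited (res-3 and res-5) is free; runs, freeing res-1 and res-11


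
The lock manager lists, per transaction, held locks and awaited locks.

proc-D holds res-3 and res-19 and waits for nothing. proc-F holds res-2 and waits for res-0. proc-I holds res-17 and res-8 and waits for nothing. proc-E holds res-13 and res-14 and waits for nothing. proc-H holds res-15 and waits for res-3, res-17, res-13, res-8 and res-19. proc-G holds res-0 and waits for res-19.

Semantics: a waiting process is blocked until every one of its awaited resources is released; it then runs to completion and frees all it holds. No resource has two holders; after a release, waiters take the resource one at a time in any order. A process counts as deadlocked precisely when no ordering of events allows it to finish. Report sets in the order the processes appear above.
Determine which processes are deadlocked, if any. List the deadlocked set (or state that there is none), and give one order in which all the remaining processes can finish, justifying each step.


The deadlocked set is empty.
Key observation: there is no circular wait here — follow any chain and it reaches a process that is free to run now.
A valid finishing order for the others: proc-D, proc-E, proc-G, proc-I, proc-H, proc-F.
Check, step by step:
  proc-D waits on nothing -> runs at once and releases res-3 and res-19
  proc-E waits on nothing -> runs at once and releases res-13 and res-14
  proc-G: everything it awaited (res-19) is free; runs, freeing res-0
  proc-I waits on nothing -> runs at once and releases res-17 and res-8
  proc-H: everything it awaited (res-3, res-17, res-13, res-8 and res-19) is free; runs, freeing res-15
  proc-F: everything it awaited (res-0) is free; runs, freeing res-2


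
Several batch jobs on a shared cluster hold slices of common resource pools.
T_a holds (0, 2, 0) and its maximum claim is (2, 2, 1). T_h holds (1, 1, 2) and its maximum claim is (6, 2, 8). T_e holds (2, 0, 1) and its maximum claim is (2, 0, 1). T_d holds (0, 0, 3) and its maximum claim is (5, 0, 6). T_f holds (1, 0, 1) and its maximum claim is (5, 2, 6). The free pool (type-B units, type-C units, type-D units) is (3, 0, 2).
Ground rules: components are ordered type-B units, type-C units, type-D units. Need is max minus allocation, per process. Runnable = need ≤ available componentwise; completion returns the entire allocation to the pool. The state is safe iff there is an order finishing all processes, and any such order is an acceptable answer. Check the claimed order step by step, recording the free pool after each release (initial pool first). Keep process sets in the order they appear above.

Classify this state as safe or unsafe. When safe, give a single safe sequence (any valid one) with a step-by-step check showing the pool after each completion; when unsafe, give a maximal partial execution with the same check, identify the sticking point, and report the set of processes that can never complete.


The state is SAFE; one workable sequence: T_e, T_a, T_d, T_f, T_h.
Key observation: the first exact fit in this order is T_d — it needs (5, 0, 3) with (5, 2, 3) free, meeting a requested resource to the last unit.
Walking it through:
  pool = (3, 0, 2)
  run T_e (needs (0, 0, 0), free (3, 0, 2)); after release of (2, 0, 1) the pool is (5, 0, 3)
  run T_a (needs (2, 0, 1), free (5, 0, 3)); after release of (0, 2, 0) the pool is (5, 2, 3)
  run T_d (needs (5, 0, 3), free (5, 2, 3)); after release of (0, 0, 3) the pool is (5, 2, 6)
  run T_f (needs (4, 2, 5), free (5, 2, 6)); after release of (1, 0, 1) the pool is (6, 2, 7)
  run T_h (needs (5, 1, 6), free (6, 2, 7)); after release of (1, 1, 2) the pool is (7, 3, 9)


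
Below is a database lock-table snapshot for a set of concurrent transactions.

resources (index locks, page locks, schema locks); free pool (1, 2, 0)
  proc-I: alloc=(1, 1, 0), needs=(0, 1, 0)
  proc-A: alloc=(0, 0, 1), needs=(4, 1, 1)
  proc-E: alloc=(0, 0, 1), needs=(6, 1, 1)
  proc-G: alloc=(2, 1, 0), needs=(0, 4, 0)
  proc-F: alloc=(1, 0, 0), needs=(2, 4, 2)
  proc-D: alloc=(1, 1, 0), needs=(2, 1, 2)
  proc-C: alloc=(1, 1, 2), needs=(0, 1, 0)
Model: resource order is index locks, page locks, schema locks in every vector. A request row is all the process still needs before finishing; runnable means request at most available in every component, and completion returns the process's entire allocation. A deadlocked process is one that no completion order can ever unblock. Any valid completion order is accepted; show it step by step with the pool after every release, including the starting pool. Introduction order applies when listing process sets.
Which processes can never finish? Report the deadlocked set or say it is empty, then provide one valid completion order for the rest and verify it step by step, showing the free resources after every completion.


No process is deadlocked.
Key observation: the pool covers proc-I at once, and every later process fits after earlier releases.
The rest can finish in the order proc-I, proc-C, proc-F, proc-G, proc-D, proc-E, proc-A. Verifying each step:
  pool = (1, 2, 0)
  run proc-I (needs (0, 1, 0), free (1, 2, 0)); after release of (1, 1, 0) the pool is (2, 3, 0)
  run proc-C (needs (0, 1, 0), free (2, 3, 0)); after release of (1, 1, 2) the pool is (3, 4, 2)
  run proc-F (needs (2, 4, 2), free (3, 4, 2)); after release of (1, 0, 0) the pool is (4, 4, 2)
  run proc-G (needs (0, 4, 0), free (4, 4, 2)); after release of (2, 1, 0) the pool is (6, 5, 2)
  run proc-D (needs (2, 1, 2), free (6, 5, 2)); after release of (1, 1, 0) the pool is (7, 6, 2)
  run proc-E (needs (6, 1, 1), free (7, 6, 2)); after release of (0, 0, 1) the pool is (7, 6, 3)
  run proc-A (needs (4, 1, 1), free (7, 6, 3)); after release of (0, 0, 1) the pool is (7, 6, 4)


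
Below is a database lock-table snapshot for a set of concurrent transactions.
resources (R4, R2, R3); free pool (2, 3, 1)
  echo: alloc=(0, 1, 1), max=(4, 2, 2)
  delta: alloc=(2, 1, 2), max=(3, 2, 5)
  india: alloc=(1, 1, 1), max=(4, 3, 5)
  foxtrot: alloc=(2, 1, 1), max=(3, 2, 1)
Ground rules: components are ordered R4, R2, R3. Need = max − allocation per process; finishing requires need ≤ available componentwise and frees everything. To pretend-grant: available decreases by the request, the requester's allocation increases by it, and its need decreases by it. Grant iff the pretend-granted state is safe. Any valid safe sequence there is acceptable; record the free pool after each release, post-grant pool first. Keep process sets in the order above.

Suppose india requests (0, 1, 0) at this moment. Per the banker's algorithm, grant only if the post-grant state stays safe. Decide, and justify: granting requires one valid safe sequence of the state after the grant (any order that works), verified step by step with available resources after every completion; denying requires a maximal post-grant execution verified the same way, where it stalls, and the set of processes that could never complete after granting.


GRANT — the state after the grant stays safe, e.g. via foxtrot, echo, delta, india.
Key observation: the transfer keeps a workable pool ((2, 2, 1)); foxtrot starts the safe sequence.
Verifying the post-grant state step by step:
  pool = (2, 2, 1)
  foxtrot needs (1, 1, 0) <= (2, 2, 1) -> finishes; pool += (2, 1, 1) = (4, 3, 2)
  echo needs (4, 1, 1) <= (4, 3, 2) -> finishes; pool += (0, 1, 1) = (4, 4, 3)
  delta needs (1, 1, 3) <= (4, 4, 3) -> finishes; pool += (2, 1, 2) = (6, 5, 5)
  india needs (3, 1, 4) <= (6, 5, 5) -> finishes; pool += (1, 2, 1) = (7, 7, 6)


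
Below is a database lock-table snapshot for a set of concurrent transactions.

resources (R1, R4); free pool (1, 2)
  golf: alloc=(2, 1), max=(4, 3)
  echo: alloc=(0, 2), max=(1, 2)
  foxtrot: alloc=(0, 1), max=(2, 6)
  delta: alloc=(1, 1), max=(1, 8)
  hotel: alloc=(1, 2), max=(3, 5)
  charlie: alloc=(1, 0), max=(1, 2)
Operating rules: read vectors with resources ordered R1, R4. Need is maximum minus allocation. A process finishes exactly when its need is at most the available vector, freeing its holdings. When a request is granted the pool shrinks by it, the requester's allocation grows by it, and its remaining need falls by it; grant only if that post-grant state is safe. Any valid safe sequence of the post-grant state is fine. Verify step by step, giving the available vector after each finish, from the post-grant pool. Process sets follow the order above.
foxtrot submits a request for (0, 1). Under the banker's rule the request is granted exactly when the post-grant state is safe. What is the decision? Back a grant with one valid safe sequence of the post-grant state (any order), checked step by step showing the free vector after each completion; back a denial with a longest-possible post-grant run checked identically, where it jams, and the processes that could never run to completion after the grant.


GRANT — the state after the grant stays safe, e.g. via echo, charlie, golf, foxtrot, hotel, delta.
Key observation: granting shrinks the pool to (1, 1), yet echo still fits and the chain goes through.
Verifying the post-grant state step by step:
  pool = (1, 1)
  run echo (needs (1, 0), free (1, 1)); after release of (0, 2) the pool is (1, 3)
  run charlie (needs (0, 2), free (1, 3)); after release of (1, 0) the pool is (2, 3)
  run golf (needs (2, 2), free (2, 3)); after release of (2, 1) the pool is (4, 4)
  run foxtrot (needs (2, 4), free (4, 4)); after release of (0, 2) the pool is (4, 6)
  run hotel (needs (2, 3), free (4, 6)); after release of (1, 2) the pool is (5, 8)
  run delta (needs (0, 7), free (5, 8)); after release of (1, 1) the pool is (6, 9)


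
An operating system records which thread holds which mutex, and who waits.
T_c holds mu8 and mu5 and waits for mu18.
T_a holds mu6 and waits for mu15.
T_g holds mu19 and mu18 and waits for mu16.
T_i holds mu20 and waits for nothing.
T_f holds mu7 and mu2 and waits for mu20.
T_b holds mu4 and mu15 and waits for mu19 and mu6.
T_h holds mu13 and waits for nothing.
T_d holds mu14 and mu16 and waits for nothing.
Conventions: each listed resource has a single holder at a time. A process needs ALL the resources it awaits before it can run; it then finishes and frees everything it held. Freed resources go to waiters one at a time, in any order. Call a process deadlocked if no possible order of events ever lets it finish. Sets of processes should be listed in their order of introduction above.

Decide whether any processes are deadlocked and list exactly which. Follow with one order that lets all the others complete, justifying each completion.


The deadlocked set is T_a and T_b.
Key observation: the loop T_a -> T_b -> T_a blocks itself forever; no other process is dragged down with it.
One completion order for the rest: T_d, T_h, T_g, T_c, T_i, T_f.
Check, step by step:
  run T_d (it waits on nothing); releases mu14 and mu16
  run T_h (it waits on nothing); releases mu13
  T_g: everything it awaited (mu16) is free; runs, freeing mu19 and mu18
  T_c: everything it awaited (mu18) is free; runs, freeing mu8 and mu5
  run T_i (it waits on nothing); releases mu20
  T_f: everything it awaited (mu20) is free; runs, freeing mu7 and mu2


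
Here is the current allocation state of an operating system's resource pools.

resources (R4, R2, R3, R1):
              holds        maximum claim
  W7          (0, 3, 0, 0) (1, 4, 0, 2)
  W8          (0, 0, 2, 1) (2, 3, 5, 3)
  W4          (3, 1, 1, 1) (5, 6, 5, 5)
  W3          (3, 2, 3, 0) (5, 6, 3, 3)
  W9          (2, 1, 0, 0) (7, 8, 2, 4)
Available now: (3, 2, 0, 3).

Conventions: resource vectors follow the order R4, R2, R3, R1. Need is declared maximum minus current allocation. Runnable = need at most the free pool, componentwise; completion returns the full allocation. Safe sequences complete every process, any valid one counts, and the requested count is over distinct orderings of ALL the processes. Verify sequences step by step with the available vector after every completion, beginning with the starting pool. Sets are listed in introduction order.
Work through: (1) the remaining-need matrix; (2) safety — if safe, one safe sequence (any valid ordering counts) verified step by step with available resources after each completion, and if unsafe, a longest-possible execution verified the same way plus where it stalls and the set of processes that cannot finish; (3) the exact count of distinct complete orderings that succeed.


(1) Need matrix, components ordered R4, R2, R3, R1:
  W7: (1, 1, 0, 2)
  W8: (2, 3, 3, 2)
  W4: (2, 5, 4, 4)
  W3: (2, 4, 0, 3)
  W9: (5, 7, 2, 4)
(2) SAFE — a valid safe sequence is W7, W3, W8, W4, W9.
Key observation: the order's first zero-slack moment is W3 ((2, 4, 0, 3) needed, (3, 5, 0, 3) free — a requested resource with nothing to spare).
Verifying each step:
  pool = (3, 2, 0, 3)
  W7: need (1, 1, 0, 2) fits (3, 2, 0, 3); releases (0, 3, 0, 0), pool now (3, 5, 0, 3)
  W3: need (2, 4, 0, 3) fits (3, 5, 0, 3); releases (3, 2, 3, 0), pool now (6, 7, 3, 3)
  W8: need (2, 3, 3, 2) fits (6, 7, 3, 3); releases (0, 0, 2, 1), pool now (6, 7, 5, 4)
  W4: need (2, 5, 4, 4) fits (6, 7, 5, 4); releases (3, 1, 1, 1), pool now (9, 8, 6, 5)
  W9: need (5, 7, 2, 4) fits (9, 8, 6, 5); releases (2, 1, 0, 0), pool now (11, 9, 6, 5)
(3) Precisely 2 of the possible complete orderings are safe sequences.


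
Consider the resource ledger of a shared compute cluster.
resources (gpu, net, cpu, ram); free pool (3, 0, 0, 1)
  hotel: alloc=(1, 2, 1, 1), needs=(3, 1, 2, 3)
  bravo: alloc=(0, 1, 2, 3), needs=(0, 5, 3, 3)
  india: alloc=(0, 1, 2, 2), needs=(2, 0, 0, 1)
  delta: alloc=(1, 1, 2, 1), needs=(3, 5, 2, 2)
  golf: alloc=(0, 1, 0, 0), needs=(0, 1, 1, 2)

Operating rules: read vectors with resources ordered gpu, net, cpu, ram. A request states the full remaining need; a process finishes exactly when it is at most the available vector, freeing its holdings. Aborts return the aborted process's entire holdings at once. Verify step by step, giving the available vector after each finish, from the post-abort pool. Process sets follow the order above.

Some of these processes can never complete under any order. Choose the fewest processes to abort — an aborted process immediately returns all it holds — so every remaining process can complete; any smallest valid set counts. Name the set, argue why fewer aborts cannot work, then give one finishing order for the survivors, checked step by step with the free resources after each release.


Minimum abort set: delta.
Key observation: bravo could never have finished before the abort; with (1, 1, 2, 1) returned by delta, it fits at step 4.
Why nothing smaller works: aborting no one leaves the state deadlocked as given.
One survivor order: india, hotel, golf, bravo. Step-by-step check (post-abort pool first):
  pool = (4, 1, 2, 2)
  india: need (2, 0, 0, 1) fits (4, 1, 2, 2); releases (0, 1, 2, 2), pool now (4, 2, 4, 4)
  hotel: need (3, 1, 2, 3) fits (4, 2, 4, 4); releases (1, 2, 1, 1), pool now (5, 4, 5, 5)
  golf: need (0, 1, 1, 2) fits (5, 4, 5, 5); releases (0, 1, 0, 0), pool now (5, 5, 5, 5)
  bravo: need (0, 5, 3, 3) fits (5, 5, 5, 5); releases (0, 1, 2, 3), pool now (5, 6, 7, 8)


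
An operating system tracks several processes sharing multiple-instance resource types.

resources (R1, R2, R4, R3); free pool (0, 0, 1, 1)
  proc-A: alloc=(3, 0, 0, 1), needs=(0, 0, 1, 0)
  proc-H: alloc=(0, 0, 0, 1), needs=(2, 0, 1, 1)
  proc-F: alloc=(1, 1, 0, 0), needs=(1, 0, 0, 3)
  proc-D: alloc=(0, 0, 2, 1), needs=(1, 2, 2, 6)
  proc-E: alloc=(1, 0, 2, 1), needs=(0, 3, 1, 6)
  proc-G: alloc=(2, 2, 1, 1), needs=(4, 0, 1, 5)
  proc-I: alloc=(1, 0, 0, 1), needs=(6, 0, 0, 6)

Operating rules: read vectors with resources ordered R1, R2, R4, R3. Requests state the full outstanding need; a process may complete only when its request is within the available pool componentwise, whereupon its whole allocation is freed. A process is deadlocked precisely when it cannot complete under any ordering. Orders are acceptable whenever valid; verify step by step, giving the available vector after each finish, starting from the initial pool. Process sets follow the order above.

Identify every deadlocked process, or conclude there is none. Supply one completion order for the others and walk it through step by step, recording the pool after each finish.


Deadlocked set: proc-D, proc-E, proc-G and proc-I.
Key observation: the pool after proc-A, proc-H, proc-F is (4, 1, 1, 3); every surviving request exceeds it in R3, so progress ends there.
The rest can finish in the order proc-A, proc-H, proc-F. Verifying each step:
  pool = (0, 0, 1, 1)
  proc-A: need (0, 0, 1, 0) fits (0, 0, 1, 1); releases (3, 0, 0, 1), pool now (3, 0, 1, 2)
  proc-H: need (2, 0, 1, 1) fits (3, 0, 1, 2); releases (0, 0, 0, 1), pool now (3, 0, 1, 3)
  proc-F: need (1, 0, 0, 3) fits (3, 0, 1, 3); releases (1, 1, 0, 0), pool now (4, 1, 1, 3)
The blocked processes can never fit:
  proc-D still needs (1, 2, 2, 6) but only (4, 1, 1, 3) is free — short on R2, R4 and R3
  proc-E still needs (0, 3, 1, 6) but only (4, 1, 1, 3) is free — short on R2 and R3
  proc-G still needs (4, 0, 1, 5) but only (4, 1, 1, 3) is free — short on R3
  proc-I still needs (6, 0, 0, 6) but only (4, 1, 1, 3) is free — short on R1 and R3


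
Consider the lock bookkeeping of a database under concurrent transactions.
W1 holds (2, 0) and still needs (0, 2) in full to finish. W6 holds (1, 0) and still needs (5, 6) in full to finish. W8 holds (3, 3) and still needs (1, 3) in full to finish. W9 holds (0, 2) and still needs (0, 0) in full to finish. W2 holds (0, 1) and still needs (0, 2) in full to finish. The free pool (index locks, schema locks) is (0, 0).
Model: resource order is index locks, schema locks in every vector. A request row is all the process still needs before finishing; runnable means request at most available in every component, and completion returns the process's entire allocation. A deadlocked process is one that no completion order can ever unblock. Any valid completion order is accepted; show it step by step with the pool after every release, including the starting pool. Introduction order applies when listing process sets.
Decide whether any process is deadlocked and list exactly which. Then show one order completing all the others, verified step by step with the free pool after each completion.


The deadlocked set is empty.
Key observation: no deadlock: W9 fits now, and the freed resources carry the rest through.
A valid finishing order for the others: W9, W2, W1, W8, W6. Check, step by step:
  pool = (0, 0)
  W9: need (0, 0) fits (0, 0); releases (0, 2), pool now (0, 2)
  W2: need (0, 2) fits (0, 2); releases (0, 1), pool now (0, 3)
  W1: need (0, 2) fits (0, 3); releases (2, 0), pool now (2, 3)
  W8: need (1, 3) fits (2, 3); releases (3, 3), pool now (5, 6)
  W6: need (5, 6) fits (5, 6); releases (1, 0), pool now (6, 6)


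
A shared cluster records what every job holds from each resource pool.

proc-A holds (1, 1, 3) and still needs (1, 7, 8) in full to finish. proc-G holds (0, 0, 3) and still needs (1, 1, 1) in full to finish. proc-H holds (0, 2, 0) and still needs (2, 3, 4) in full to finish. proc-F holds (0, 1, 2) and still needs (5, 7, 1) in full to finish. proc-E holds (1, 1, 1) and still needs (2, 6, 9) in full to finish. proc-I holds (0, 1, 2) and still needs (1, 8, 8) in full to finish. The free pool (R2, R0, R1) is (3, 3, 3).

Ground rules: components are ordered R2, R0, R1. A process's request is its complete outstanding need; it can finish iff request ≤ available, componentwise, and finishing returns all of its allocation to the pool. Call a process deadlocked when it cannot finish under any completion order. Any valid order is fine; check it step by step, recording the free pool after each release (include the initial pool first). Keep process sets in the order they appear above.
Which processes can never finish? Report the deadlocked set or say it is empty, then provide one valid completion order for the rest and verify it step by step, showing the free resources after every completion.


The deadlocked set is proc-A, proc-F, proc-E and proc-I.
Key observation: the wall is R0: completing proc-G, proc-H brings the pool only to (3, 5, 6), and all the rest need more.
One completion order for the rest: proc-G, proc-H. Walking it through:
  pool = (3, 3, 3)
  proc-G: need (1, 1, 1) fits (3, 3, 3); releases (0, 0, 3), pool now (3, 3, 6)
  proc-H: need (2, 3, 4) fits (3, 3, 6); releases (0, 2, 0), pool now (3, 5, 6)
The blocked processes can never fit:
  blocked: proc-A wants (1, 7, 8), pool (3, 5, 6) — not enough R0 and R1
  blocked: proc-F wants (5, 7, 1), pool (3, 5, 6) — not enough R2 and R0
  blocked: proc-E wants (2, 6, 9), pool (3, 5, 6) — not enough R0 and R1
  blocked: proc-I wants (1, 8, 8), pool (3, 5, 6) — not enough R0 and R1
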